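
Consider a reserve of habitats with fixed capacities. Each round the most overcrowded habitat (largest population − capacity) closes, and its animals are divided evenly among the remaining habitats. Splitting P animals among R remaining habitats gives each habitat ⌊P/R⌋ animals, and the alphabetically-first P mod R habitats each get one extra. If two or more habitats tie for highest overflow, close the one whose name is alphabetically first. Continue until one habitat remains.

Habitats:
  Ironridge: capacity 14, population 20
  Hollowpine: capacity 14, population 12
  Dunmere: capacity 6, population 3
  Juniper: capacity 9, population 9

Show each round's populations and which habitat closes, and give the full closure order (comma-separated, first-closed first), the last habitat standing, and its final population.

Round 1: Dunmere=3 Hollowpine=12 Ironridge=20 Juniper=9 → close Ironridge (overflow 6)
  20÷3 = 6 each, +1 to first 2
Round 2: Dunmere=10 Hollowpine=19 Juniper=15 → close Juniper (overflow 6)
  15÷2 = 7 each, +1 to first 1
Round 3: Dunmere=18 Hollowpine=26 → close Dunmere (overflow 12)
  18÷1 = 18 each, +1 to first 0

Closure order: Ironridge, Juniper, Dunmere
Last habitat: Hollowpine with 44 animals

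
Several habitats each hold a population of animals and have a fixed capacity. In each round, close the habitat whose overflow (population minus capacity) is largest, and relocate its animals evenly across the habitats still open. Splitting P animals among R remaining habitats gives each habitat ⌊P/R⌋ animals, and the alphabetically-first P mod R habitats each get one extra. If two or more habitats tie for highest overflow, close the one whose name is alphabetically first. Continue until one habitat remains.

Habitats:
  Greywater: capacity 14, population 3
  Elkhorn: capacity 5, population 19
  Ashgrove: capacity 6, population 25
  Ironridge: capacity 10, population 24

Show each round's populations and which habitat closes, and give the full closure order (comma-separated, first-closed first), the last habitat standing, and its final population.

Round 1: Ashgrove=25 Elkhorn=19 Greywater=3 Ironridge=24 → close Ashgrove (overflow 19)
  25÷3 = 8 each, +1 to first 1
Round 2: Elkhorn=28 Greywater=11 Ironridge=32 → close Elkhorn (overflow 23)
  28÷2 = 14 each, +1 to first 0
Round 3: Greywater=25 Ironridge=46 → close Ironridge (overflow 36)
  46÷1 = 46 each, +1 to first 0

Closure order: Ashgrove, Elkhorn, Ironridge
Last habitat: Greywater with 71 animals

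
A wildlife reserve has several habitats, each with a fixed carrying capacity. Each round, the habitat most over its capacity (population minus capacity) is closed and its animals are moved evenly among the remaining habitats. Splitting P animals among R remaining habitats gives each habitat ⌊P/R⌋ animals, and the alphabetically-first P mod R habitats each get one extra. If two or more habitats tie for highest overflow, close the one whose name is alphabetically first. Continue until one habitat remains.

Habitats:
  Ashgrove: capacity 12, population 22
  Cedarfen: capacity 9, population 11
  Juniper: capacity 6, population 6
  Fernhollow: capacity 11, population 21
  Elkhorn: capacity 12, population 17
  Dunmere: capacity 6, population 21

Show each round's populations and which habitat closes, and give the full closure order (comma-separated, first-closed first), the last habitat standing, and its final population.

Round 1: Ashgrove=22 Cedarfen=11 Dunmere=21 Elkhorn=17 Fernhollow=21 Juniper=6 → close Dunmere (overflow 15)
  21÷5 = 4 each, +1 to first 1
Round 2: Ashgrove=27 Cedarfen=15 Elkhorn=21 Fernhollow=25 Juniper=10 → close Ashgrove (overflow 15)
  27÷4 = 6 each, +1 to first 3
Round 3: Cedarfen=22 Elkhorn=28 Fernhollow=32 Juniper=16 → close Fernhollow (overflow 21)
  32÷3 = 10 each, +1 to first 2
Round 4: Cedarfen=33 Elkhorn=39 Juniper=26 → close Elkhorn (overflow 27)
  39÷2 = 19 each, +1 to first 1
Round 5: Cedarfen=53 Juniper=45 → close Cedarfen (overflow 44)
  53÷1 = 53 each, +1 to first 0

Closure order: Dunmere, Ashgrove, Fernhollow, Elkhorn, Cedarfen
Last habitat: Juniper with 98 animals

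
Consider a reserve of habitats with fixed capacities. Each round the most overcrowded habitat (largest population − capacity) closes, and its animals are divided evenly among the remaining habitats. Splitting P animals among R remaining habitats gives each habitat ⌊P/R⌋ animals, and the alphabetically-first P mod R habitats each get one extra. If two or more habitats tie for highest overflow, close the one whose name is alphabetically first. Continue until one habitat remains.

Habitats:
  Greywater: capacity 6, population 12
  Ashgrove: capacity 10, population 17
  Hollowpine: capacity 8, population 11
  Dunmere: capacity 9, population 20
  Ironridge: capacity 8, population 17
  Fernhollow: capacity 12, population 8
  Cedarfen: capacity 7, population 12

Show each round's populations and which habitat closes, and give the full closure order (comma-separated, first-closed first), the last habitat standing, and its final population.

Closure order: Dunmere, Ironridge, Ashgrove, Cedarfen, Greywater, Hollowpine
Last habitat: Fernhollow with 97 animals

Round 1: Ashgrove=17 Cedarfen=12 Dunmere=20 Fernhollow=8 Greywater=12 Hollowpine=11 Ironridge=17 → close Dunmere (overflow 11)
  20÷6 = 3 each, +1 to first 2
Round 2: Ashgrove=21 Cedarfen=16 Fernhollow=11 Greywater=15 Hollowpine=14 Ironridge=20 → close Ironridge (overflow 12)
  20÷5 = 4 each, +1 to first 0
Round 3: Ashgrove=25 Cedarfen=20 Fernhollow=15 Greywater=19 Hollowpine=18 → close Ashgrove (overflow 15)
  25÷4 = 6 each, +1 to first 1
Round 4: Cedarfen=27 Fernhollow=21 Greywater=25 Hollowpine=24 → close Cedarfen (overflow 20)
  27÷3 = 9 each, +1 to first 0
Round 5: Fernhollow=30 Greywater=34 Hollowpine=33 → close Greywater (overflow 28)
  34÷2 = 17 each, +1 to first 0
Round 6: Fernhollow=47 Hollowpine=50 → close Hollowpine (overflow 42)
  50÷1 = 50 each, +1 to first 0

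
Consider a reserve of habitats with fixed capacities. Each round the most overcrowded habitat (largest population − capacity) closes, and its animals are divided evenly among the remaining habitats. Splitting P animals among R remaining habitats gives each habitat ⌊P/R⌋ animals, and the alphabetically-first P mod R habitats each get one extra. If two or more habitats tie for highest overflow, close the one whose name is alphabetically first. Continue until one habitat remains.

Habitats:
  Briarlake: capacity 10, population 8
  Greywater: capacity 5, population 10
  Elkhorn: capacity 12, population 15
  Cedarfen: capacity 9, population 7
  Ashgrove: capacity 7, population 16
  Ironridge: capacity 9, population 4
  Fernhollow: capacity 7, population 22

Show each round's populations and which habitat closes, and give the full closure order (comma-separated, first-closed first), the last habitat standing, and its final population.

Closure order: Fernhollow, Ashgrove, Greywater, Elkhorn, Briarlake, Cedarfen
Last habitat: Ironridge with 82 animals

Round 1: Ashgrove=16 Briarlake=8 Cedarfen=7 Elkhorn=15 Fernhollow=22 Greywater=10 Ironridge=4 → close Fernhollow (overflow 15)
  22÷6 = 3 each, +1 to first 4
Round 2: Ashgrove=20 Briarlake=12 Cedarfen=11 Elkhorn=19 Greywater=13 Ironridge=7 → close Ashgrove (overflow 13)
  20÷5 = 4 each, +1 to first 0
Round 3: Briarlake=16 Cedarfen=15 Elkhorn=23 Greywater=17 Ironridge=11 → close Greywater (overflow 12)
  17÷4 = 4 each, +1 to first 1
Round 4: Briarlake=21 Cedarfen=19 Elkhorn=27 Ironridge=15 → close Elkhorn (overflow 15)
  27÷3 = 9 each, +1 to first 0
Round 5: Briarlake=30 Cedarfen=28 Ironridge=24 → close Briarlake (overflow 20)
  30÷2 = 15 each, +1 to first 0
Round 6: Cedarfen=43 Ironridge=39 → close Cedarfen (overflow 34)
  43÷1 = 43 each, +1 to first 0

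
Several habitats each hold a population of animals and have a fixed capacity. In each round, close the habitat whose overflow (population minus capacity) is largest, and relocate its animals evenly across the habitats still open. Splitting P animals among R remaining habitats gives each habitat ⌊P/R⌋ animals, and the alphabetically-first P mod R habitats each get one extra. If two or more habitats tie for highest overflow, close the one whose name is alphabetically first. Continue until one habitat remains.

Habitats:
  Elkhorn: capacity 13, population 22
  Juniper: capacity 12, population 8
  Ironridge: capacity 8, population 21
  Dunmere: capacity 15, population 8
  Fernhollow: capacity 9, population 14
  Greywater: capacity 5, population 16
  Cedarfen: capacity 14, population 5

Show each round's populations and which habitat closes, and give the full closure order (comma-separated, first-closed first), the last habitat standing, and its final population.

Round 1: Cedarfen=5 Dunmere=8 Elkhorn=22 Fernhollow=14 Greywater=16 Ironridge=21 Juniper=8 → close Ironridge (overflow 13)
  21÷6 = 3 each, +1 to first 3
Round 2: Cedarfen=9 Dunmere=12 Elkhorn=26 Fernhollow=17 Greywater=19 Juniper=11 → close Greywater (overflow 14)
  19÷5 = 3 each, +1 to first 4
Round 3: Cedarfen=13 Dunmere=16 Elkhorn=30 Fernhollow=21 Juniper=14 → close Elkhorn (overflow 17)
  30÷4 = 7 each, +1 to first 2
Round 4: Cedarfen=21 Dunmere=24 Fernhollow=28 Juniper=21 → close Fernhollow (overflow 19)
  28÷3 = 9 each, +1 to first 1
Round 5: Cedarfen=31 Dunmere=33 Juniper=30 → close Dunmere (overflow 18)
  33÷2 = 16 each, +1 to first 1
Round 6: Cedarfen=48 Juniper=46 → close Cedarfen (overflow 34)
  48÷1 = 48 each, +1 to first 0

Closure order: Ironridge, Greywater, Elkhorn, Fernhollow, Dunmere, Cedarfen
Last habitat: Juniper with 94 animals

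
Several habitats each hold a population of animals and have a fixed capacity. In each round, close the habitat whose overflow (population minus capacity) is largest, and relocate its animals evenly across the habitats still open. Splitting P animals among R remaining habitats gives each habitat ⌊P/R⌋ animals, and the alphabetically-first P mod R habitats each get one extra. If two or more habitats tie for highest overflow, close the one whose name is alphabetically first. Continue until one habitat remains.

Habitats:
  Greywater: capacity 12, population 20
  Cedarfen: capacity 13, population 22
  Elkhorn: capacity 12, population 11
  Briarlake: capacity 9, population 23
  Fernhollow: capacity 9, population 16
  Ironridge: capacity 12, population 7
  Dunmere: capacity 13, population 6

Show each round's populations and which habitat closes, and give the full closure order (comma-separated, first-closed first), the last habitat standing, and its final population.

Round 1: Briarlake=23 Cedarfen=22 Dunmere=6 Elkhorn=11 Fernhollow=16 Greywater=20 Ironridge=7 → close Briarlake (overflow 14)
  23÷6 = 3 each, +1 to first 5
Round 2: Cedarfen=26 Dunmere=10 Elkhorn=15 Fernhollow=20 Greywater=24 Ironridge=10 → close Cedarfen (overflow 13)
  26÷5 = 5 each, +1 to first 1
Round 3: Dunmere=16 Elkhorn=20 Fernhollow=25 Greywater=29 Ironridge=15 → close Greywater (overflow 17)
  29÷4 = 7 each, +1 to first 1
Round 4: Dunmere=24 Elkhorn=27 Fernhollow=32 Ironridge=22 → close Fernhollow (overflow 23)
  32÷3 = 10 each, +1 to first 2
Round 5: Dunmere=35 Elkhorn=38 Ironridge=32 → close Elkhorn (overflow 26)
  38÷2 = 19 each, +1 to first 0
Round 6: Dunmere=54 Ironridge=51 → close Dunmere (overflow 41)
  54÷1 = 54 each, +1 to first 0

Closure order: Briarlake, Cedarfen, Greywater, Fernhollow, Elkhorn, Dunmere
Last habitat: Ironridge with 105 animals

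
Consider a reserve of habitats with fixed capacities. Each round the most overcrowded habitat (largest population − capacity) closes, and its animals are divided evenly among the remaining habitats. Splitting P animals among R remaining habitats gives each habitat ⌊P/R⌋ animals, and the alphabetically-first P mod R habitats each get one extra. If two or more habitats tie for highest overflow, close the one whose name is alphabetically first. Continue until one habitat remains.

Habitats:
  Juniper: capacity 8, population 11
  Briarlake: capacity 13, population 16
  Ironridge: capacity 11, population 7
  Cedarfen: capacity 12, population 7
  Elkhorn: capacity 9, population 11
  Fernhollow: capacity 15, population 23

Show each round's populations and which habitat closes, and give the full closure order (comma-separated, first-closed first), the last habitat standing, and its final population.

Closure order: Fernhollow, Briarlake, Elkhorn, Juniper, Cedarfen
Last habitat: Ironridge with 75 animals

Round 1: Briarlake=16 Cedarfen=7 Elkhorn=11 Fernhollow=23 Ironridge=7 Juniper=11 → close Fernhollow (overflow 8)
  23÷5 = 4 each, +1 to first 3
Round 2: Briarlake=21 Cedarfen=12 Elkhorn=16 Ironridge=11 Juniper=15 → close Briarlake (overflow 8)
  21÷4 = 5 each, +1 to first 1
Round 3: Cedarfen=18 Elkhorn=21 Ironridge=16 Juniper=20 → close Elkhorn (overflow 12)
  21÷3 = 7 each, +1 to first 0
Round 4: Cedarfen=25 Ironridge=23 Juniper=27 → close Juniper (overflow 19)
  27÷2 = 13 each, +1 to first 1
Round 5: Cedarfen=39 Ironridge=36 → close Cedarfen (overflow 27)
  39÷1 = 39 each, +1 to first 0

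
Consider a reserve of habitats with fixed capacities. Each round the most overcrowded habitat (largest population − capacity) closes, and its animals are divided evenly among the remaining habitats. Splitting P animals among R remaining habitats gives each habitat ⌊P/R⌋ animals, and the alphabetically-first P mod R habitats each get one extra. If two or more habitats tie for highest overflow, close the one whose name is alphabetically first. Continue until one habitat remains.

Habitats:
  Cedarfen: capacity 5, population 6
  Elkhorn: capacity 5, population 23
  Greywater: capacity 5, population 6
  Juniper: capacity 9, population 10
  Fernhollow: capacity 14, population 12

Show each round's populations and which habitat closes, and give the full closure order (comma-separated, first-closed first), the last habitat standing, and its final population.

Closure order: Elkhorn, Cedarfen, Greywater, Juniper
Last habitat: Fernhollow with 57 animals

Round 1: Cedarfen=6 Elkhorn=23 Fernhollow=12 Greywater=6 Juniper=10 → close Elkhorn (overflow 18)
  23÷4 = 5 each, +1 to first 3
Round 2: Cedarfen=12 Fernhollow=18 Greywater=12 Juniper=15 → close Cedarfen (overflow 7)
  12÷3 = 4 each, +1 to first 0
Round 3: Fernhollow=22 Greywater=16 Juniper=19 → close Greywater (overflow 11)
  16÷2 = 8 each, +1 to first 0
Round 4: Fernhollow=30 Juniper=27 → close Juniper (overflow 18)
  27÷1 = 27 each, +1 to first 0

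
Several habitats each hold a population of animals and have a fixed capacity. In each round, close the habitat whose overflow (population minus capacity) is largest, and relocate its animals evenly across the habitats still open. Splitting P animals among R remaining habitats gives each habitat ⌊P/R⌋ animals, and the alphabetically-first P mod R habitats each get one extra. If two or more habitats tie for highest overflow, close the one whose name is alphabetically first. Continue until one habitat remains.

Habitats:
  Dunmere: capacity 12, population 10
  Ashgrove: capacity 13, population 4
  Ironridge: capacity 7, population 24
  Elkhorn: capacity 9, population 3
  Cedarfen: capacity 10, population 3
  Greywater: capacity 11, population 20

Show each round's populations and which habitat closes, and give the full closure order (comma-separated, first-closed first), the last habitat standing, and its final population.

Closure order: Ironridge, Greywater, Dunmere, Elkhorn, Cedarfen
Last habitat: Ashgrove with 64 animals

Round 1: Ashgrove=4 Cedarfen=3 Dunmere=10 Elkhorn=3 Greywater=20 Ironridge=24 → close Ironridge (overflow 17)
  24÷5 = 4 each, +1 to first 4
Round 2: Ashgrove=9 Cedarfen=8 Dunmere=15 Elkhorn=8 Greywater=24 → close Greywater (overflow 13)
  24÷4 = 6 each, +1 to first 0
Round 3: Ashgrove=15 Cedarfen=14 Dunmere=21 Elkhorn=14 → close Dunmere (overflow 9)
  21÷3 = 7 each, +1 to first 0
Round 4: Ashgrove=22 Cedarfen=21 Elkhorn=21 → close Elkhorn (overflow 12)
  21÷2 = 10 each, +1 to first 1
Round 5: Ashgrove=33 Cedarfen=31 → close Cedarfen (overflow 21)
  31÷1 = 31 each, +1 to first 0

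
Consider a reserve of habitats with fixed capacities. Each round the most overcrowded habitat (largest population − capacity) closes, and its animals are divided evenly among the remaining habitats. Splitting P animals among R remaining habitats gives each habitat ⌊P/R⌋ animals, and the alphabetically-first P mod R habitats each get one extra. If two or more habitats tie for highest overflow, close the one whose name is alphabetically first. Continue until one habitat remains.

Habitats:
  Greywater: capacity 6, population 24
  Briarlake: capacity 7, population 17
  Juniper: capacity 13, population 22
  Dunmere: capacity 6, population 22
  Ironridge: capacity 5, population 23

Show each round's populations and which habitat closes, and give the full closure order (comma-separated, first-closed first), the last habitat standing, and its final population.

Round 1: Briarlake=17 Dunmere=22 Greywater=24 Ironridge=23 Juniper=22 → close Greywater (overflow 18)
  24÷4 = 6 each, +1 to first 0
Round 2: Briarlake=23 Dunmere=28 Ironridge=29 Juniper=28 → close Ironridge (overflow 24)
  29÷3 = 9 each, +1 to first 2
Round 3: Briarlake=33 Dunmere=38 Juniper=37 → close Dunmere (overflow 32)
  38÷2 = 19 each, +1 to first 0
Round 4: Briarlake=52 Juniper=56 → close Briarlake (overflow 45)
  52÷1 = 52 each, +1 to first 0

Closure order: Greywater, Ironridge, Dunmere, Briarlake
Last habitat: Juniper with 108 animals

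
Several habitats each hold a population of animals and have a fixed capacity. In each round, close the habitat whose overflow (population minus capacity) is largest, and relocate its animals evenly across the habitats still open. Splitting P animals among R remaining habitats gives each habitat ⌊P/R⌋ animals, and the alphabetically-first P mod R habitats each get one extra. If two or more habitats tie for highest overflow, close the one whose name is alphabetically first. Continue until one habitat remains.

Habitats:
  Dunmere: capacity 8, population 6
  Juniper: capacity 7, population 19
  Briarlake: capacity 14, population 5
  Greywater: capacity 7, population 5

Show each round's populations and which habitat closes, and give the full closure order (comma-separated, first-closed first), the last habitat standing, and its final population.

Round 1: Briarlake=5 Dunmere=6 Greywater=5 Juniper=19 → close Juniper (overflow 12)
  19÷3 = 6 each, +1 to first 1
Round 2: Briarlake=12 Dunmere=12 Greywater=11 → close Dunmere (overflow 4)
  12÷2 = 6 each, +1 to first 0
Round 3: Briarlake=18 Greywater=17 → close Greywater (overflow 10)
  17÷1 = 17 each, +1 to first 0

Closure order: Juniper, Dunmere, Greywater
Last habitat: Briarlake with 35 animals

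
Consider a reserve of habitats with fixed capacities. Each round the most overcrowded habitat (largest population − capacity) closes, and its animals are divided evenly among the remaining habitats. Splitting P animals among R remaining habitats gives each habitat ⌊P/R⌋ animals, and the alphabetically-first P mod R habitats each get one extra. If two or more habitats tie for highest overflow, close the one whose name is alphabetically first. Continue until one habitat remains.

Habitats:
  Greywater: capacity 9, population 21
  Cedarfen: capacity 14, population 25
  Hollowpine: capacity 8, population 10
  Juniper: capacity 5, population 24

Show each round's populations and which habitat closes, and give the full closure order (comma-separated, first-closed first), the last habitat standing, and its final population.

Round 1: Cedarfen=25 Greywater=21 Hollowpine=10 Juniper=24 → close Juniper (overflow 19)
  24÷3 = 8 each, +1 to first 0
Round 2: Cedarfen=33 Greywater=29 Hollowpine=18 → close Greywater (overflow 20)
  29÷2 = 14 each, +1 to first 1
Round 3: Cedarfen=48 Hollowpine=32 → close Cedarfen (overflow 34)
  48÷1 = 48 each, +1 to first 0

Closure order: Juniper, Greywater, Cedarfen
Last habitat: Hollowpine with 80 animals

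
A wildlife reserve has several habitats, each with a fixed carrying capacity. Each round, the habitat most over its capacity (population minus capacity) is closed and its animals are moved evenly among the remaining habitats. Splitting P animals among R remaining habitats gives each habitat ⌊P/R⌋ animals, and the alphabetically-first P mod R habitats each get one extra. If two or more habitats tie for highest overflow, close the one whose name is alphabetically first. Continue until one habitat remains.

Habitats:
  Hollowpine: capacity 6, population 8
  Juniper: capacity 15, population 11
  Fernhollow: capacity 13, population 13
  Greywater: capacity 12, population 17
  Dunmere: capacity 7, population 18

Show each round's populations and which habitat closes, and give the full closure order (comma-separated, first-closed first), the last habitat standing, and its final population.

Round 1: Dunmere=18 Fernhollow=13 Greywater=17 Hollowpine=8 Juniper=11 → close Dunmere (overflow 11)
  18÷4 = 4 each, +1 to first 2
Round 2: Fernhollow=18 Greywater=22 Hollowpine=12 Juniper=15 → close Greywater (overflow 10)
  22÷3 = 7 each, +1 to first 1
Round 3: Fernhollow=26 Hollowpine=19 Juniper=22 → close Fernhollow (overflow 13)
  26÷2 = 13 each, +1 to first 0
Round 4: Hollowpine=32 Juniper=35 → close Hollowpine (overflow 26)
  32÷1 = 32 each, +1 to first 0

Closure order: Dunmere, Greywater, Fernhollow, Hollowpine
Last habitat: Juniper with 67 animals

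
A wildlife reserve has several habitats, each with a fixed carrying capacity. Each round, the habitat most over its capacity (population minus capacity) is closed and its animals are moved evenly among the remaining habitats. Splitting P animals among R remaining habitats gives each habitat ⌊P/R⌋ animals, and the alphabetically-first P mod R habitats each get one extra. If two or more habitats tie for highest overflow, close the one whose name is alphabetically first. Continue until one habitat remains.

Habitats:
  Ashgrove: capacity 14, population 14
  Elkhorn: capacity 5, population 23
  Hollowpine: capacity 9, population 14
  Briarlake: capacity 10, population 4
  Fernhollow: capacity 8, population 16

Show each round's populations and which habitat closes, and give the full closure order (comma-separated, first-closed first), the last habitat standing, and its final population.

Round 1: Ashgrove=14 Briarlake=4 Elkhorn=23 Fernhollow=16 Hollowpine=14 → close Elkhorn (overflow 18)
  23÷4 = 5 each, +1 to first 3
Round 2: Ashgrove=20 Briarlake=10 Fernhollow=22 Hollowpine=19 → close Fernhollow (overflow 14)
  22÷3 = 7 each, +1 to first 1
Round 3: Ashgrove=28 Briarlake=17 Hollowpine=26 → close Hollowpine (overflow 17)
  26÷2 = 13 each, +1 to first 0
Round 4: Ashgrove=41 Briarlake=30 → close Ashgrove (overflow 27)
  41÷1 = 41 each, +1 to first 0

Closure order: Elkhorn, Fernhollow, Hollowpine, Ashgrove
Last habitat: Briarlake with 71 animals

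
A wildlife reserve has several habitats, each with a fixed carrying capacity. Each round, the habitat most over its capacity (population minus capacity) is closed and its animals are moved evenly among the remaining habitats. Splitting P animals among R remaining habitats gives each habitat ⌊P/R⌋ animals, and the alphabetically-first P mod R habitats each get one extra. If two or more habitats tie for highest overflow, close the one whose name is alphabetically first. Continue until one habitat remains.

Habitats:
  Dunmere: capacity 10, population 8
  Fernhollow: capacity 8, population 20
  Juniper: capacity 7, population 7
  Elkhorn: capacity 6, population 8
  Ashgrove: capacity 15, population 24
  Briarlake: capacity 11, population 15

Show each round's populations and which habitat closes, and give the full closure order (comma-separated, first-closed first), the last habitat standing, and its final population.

Round 1: Ashgrove=24 Briarlake=15 Dunmere=8 Elkhorn=8 Fernhollow=20 Juniper=7 → close Fernhollow (overflow 12)
  20÷5 = 4 each, +1 to first 0
Round 2: Ashgrove=28 Briarlake=19 Dunmere=12 Elkhorn=12 Juniper=11 → close Ashgrove (overflow 13)
  28÷4 = 7 each, +1 to first 0
Round 3: Briarlake=26 Dunmere=19 Elkhorn=19 Juniper=18 → close Briarlake (overflow 15)
  26÷3 = 8 each, +1 to first 2
Round 4: Dunmere=28 Elkhorn=28 Juniper=26 → close Elkhorn (overflow 22)
  28÷2 = 14 each, +1 to first 0
Round 5: Dunmere=42 Juniper=40 → close Juniper (overflow 33)
  40÷1 = 40 each, +1 to first 0

Closure order: Fernhollow, Ashgrove, Briarlake, Elkhorn, Juniper
Last habitat: Dunmere with 82 animals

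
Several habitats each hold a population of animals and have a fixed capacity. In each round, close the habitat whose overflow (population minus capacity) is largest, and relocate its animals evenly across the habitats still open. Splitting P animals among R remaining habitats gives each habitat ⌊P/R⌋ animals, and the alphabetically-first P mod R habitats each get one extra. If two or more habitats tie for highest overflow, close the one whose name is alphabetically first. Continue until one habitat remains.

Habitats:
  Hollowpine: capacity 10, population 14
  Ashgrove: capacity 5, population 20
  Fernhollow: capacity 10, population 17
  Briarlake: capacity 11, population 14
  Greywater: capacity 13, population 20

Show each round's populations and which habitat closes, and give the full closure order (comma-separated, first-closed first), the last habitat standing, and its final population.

Round 1: Ashgrove=20 Briarlake=14 Fernhollow=17 Greywater=20 Hollowpine=14 → close Ashgrove (overflow 15)
  20÷4 = 5 each, +1 to first 0
Round 2: Briarlake=19 Fernhollow=22 Greywater=25 Hollowpine=19 → close Fernhollow (overflow 12)
  22÷3 = 7 each, +1 to first 1
Round 3: Briarlake=27 Greywater=32 Hollowpine=26 → close Greywater (overflow 19)
  32÷2 = 16 each, +1 to first 0
Round 4: Briarlake=43 Hollowpine=42 → close Briarlake (overflow 32)
  43÷1 = 43 each, +1 to first 0

Closure order: Ashgrove, Fernhollow, Greywater, Briarlake
Last habitat: Hollowpine with 85 animals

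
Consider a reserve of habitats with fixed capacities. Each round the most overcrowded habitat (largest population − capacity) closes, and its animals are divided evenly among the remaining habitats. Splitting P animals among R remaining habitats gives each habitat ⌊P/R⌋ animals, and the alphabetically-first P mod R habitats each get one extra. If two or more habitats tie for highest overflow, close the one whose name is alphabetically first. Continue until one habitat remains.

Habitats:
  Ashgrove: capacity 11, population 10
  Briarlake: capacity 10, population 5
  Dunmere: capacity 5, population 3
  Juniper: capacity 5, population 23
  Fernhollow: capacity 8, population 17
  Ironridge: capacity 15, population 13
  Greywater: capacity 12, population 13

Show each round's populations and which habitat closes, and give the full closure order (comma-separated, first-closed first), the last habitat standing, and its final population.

Round 1: Ashgrove=10 Briarlake=5 Dunmere=3 Fernhollow=17 Greywater=13 Ironridge=13 Juniper=23 → close Juniper (overflow 18)
  23÷6 = 3 each, +1 to first 5
Round 2: Ashgrove=14 Briarlake=9 Dunmere=7 Fernhollow=21 Greywater=17 Ironridge=16 → close Fernhollow (overflow 13)
  21÷5 = 4 each, +1 to first 1
Round 3: Ashgrove=19 Briarlake=13 Dunmere=11 Greywater=21 Ironridge=20 → close Greywater (overflow 9)
  21÷4 = 5 each, +1 to first 1
Round 4: Ashgrove=25 Briarlake=18 Dunmere=16 Ironridge=25 → close Ashgrove (overflow 14)
  25÷3 = 8 each, +1 to first 1
Round 5: Briarlake=27 Dunmere=24 Ironridge=33 → close Dunmere (overflow 19)
  24÷2 = 12 each, +1 to first 0
Round 6: Briarlake=39 Ironridge=45 → close Ironridge (overflow 30)
  45÷1 = 45 each, +1 to first 0

Closure order: Juniper, Fernhollow, Greywater, Ashgrove, Dunmere, Ironridge
Last habitat: Briarlake with 84 animals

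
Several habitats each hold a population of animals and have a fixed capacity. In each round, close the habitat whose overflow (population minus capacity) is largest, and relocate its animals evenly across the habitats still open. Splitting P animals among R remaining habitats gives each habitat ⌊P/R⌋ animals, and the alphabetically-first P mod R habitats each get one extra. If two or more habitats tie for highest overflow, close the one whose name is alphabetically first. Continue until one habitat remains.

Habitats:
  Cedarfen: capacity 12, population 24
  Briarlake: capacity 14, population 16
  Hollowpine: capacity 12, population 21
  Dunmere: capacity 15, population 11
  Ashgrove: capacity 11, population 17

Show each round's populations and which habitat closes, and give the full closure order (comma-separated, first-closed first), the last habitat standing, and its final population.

Closure order: Cedarfen, Hollowpine, Ashgrove, Briarlake
Last habitat: Dunmere with 89 animals

Round 1: Ashgrove=17 Briarlake=16 Cedarfen=24 Dunmere=11 Hollowpine=21 → close Cedarfen (overflow 12)
  24÷4 = 6 each, +1 to first 0
Round 2: Ashgrove=23 Briarlake=22 Dunmere=17 Hollowpine=27 → close Hollowpine (overflow 15)
  27÷3 = 9 each, +1 to first 0
Round 3: Ashgrove=32 Briarlake=31 Dunmere=26 → close Ashgrove (overflow 21)
  32÷2 = 16 each, +1 to first 0
Round 4: Briarlake=47 Dunmere=42 → close Briarlake (overflow 33)
  47÷1 = 47 each, +1 to first 0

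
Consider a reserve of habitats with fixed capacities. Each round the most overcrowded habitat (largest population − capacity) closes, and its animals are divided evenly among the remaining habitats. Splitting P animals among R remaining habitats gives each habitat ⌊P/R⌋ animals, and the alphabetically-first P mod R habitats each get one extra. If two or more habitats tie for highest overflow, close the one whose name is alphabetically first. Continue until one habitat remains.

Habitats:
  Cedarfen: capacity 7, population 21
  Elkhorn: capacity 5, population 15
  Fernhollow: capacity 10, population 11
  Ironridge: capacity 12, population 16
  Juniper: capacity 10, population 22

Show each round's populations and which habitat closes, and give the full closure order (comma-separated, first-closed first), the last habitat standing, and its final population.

Round 1: Cedarfen=21 Elkhorn=15 Fernhollow=11 Ironridge=16 Juniper=22 → close Cedarfen (overflow 14)
  21÷4 = 5 each, +1 to first 1
Round 2: Elkhorn=21 Fernhollow=16 Ironridge=21 Juniper=27 → close Juniper (overflow 17)
  27÷3 = 9 each, +1 to first 0
Round 3: Elkhorn=30 Fernhollow=25 Ironridge=30 → close Elkhorn (overflow 25)
  30÷2 = 15 each, +1 to first 0
Round 4: Fernhollow=40 Ironridge=45 → close Ironridge (overflow 33)
  45÷1 = 45 each, +1 to first 0

Closure order: Cedarfen, Juniper, Elkhorn, Ironridge
Last habitat: Fernhollow with 85 animals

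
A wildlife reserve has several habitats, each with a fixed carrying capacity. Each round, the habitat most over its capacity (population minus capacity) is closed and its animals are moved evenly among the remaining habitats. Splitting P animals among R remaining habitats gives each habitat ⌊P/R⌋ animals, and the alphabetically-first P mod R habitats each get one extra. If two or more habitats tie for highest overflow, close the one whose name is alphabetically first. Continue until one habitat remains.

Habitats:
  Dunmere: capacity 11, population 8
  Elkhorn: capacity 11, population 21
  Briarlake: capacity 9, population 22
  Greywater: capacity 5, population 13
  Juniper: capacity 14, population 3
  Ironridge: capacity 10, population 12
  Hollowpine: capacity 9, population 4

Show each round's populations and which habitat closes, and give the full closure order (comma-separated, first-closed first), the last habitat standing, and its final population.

Round 1: Briarlake=22 Dunmere=8 Elkhorn=21 Greywater=13 Hollowpine=4 Ironridge=12 Juniper=3 → close Briarlake (overflow 13)
  22÷6 = 3 each, +1 to first 4
Round 2: Dunmere=12 Elkhorn=25 Greywater=17 Hollowpine=8 Ironridge=15 Juniper=6 → close Elkhorn (overflow 14)
  25÷5 = 5 each, +1 to first 0
Round 3: Dunmere=17 Greywater=22 Hollowpine=13 Ironridge=20 Juniper=11 → close Greywater (overflow 17)
  22÷4 = 5 each, +1 to first 2
Round 4: Dunmere=23 Hollowpine=19 Ironridge=25 Juniper=16 → close Ironridge (overflow 15)
  25÷3 = 8 each, +1 to first 1
Round 5: Dunmere=32 Hollowpine=27 Juniper=24 → close Dunmere (overflow 21)
  32÷2 = 16 each, +1 to first 0
Round 6: Hollowpine=43 Juniper=40 → close Hollowpine (overflow 34)
  43÷1 = 43 each, +1 to first 0

Closure order: Briarlake, Elkhorn, Greywater, Ironridge, Dunmere, Hollowpine
Last habitat: Juniper with 83 animals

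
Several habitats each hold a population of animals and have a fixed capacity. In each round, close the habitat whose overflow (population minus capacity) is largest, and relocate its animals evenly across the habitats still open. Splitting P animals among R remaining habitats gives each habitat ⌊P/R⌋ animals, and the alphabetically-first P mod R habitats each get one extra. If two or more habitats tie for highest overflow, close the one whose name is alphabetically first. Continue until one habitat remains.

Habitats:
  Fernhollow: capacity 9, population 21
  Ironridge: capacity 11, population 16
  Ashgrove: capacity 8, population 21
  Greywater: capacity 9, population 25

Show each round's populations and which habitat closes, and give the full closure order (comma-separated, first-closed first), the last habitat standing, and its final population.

Round 1: Ashgrove=21 Fernhollow=21 Greywater=25 Ironridge=16 → close Greywater (overflow 16)
  25÷3 = 8 each, +1 to first 1
Round 2: Ashgrove=30 Fernhollow=29 Ironridge=24 → close Ashgrove (overflow 22)
  30÷2 = 15 each, +1 to first 0
Round 3: Fernhollow=44 Ironridge=39 → close Fernhollow (overflow 35)
  44÷1 = 44 each, +1 to first 0

Closure order: Greywater, Ashgrove, Fernhollow
Last habitat: Ironridge with 83 animals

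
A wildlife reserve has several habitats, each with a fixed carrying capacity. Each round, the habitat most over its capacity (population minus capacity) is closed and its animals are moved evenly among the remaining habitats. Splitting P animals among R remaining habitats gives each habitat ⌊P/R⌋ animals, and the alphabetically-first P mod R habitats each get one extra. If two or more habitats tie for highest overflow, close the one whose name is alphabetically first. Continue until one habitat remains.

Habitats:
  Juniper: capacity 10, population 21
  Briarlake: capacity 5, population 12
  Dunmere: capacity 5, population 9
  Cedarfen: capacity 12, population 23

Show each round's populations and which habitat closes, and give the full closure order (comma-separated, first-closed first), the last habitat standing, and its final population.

Closure order: Cedarfen, Juniper, Briarlake
Last habitat: Dunmere with 65 animals

Round 1: Briarlake=12 Cedarfen=23 Dunmere=9 Juniper=21 → close Cedarfen (overflow 11)
  23÷3 = 7 each, +1 to first 2
Round 2: Briarlake=20 Dunmere=17 Juniper=28 → close Juniper (overflow 18)
  28÷2 = 14 each, +1 to first 0
Round 3: Briarlake=34 Dunmere=31 → close Briarlake (overflow 29)
  34÷1 = 34 each, +1 to first 0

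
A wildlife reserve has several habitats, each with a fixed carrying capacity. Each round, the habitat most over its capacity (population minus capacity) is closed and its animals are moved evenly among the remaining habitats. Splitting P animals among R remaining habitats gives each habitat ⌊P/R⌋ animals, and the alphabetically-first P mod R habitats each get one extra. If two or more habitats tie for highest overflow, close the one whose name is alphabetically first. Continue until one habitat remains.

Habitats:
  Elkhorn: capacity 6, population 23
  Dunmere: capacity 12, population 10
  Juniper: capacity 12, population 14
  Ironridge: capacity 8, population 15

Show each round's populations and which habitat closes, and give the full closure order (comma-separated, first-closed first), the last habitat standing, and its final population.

Closure order: Elkhorn, Ironridge, Juniper
Last habitat: Dunmere with 62 animals

Round 1: Dunmere=10 Elkhorn=23 Ironridge=15 Juniper=14 → close Elkhorn (overflow 17)
  23÷3 = 7 each, +1 to first 2
Round 2: Dunmere=18 Ironridge=23 Juniper=21 → close Ironridge (overflow 15)
  23÷2 = 11 each, +1 to first 1
Round 3: Dunmere=30 Juniper=32 → close Juniper (overflow 20)
  32÷1 = 32 each, +1 to first 0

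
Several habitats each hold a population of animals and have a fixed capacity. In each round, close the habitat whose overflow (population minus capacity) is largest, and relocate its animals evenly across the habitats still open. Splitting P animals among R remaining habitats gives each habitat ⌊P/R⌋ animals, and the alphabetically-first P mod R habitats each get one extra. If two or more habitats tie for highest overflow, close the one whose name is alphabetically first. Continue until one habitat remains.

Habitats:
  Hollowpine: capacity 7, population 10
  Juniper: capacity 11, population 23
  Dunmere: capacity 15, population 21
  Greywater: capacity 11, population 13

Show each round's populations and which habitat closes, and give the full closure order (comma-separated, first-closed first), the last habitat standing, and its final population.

Closure order: Juniper, Dunmere, Greywater
Last habitat: Hollowpine with 67 animals

Round 1: Dunmere=21 Greywater=13 Hollowpine=10 Juniper=23 → close Juniper (overflow 12)
  23÷3 = 7 each, +1 to first 2
Round 2: Dunmere=29 Greywater=21 Hollowpine=17 → close Dunmere (overflow 14)
  29÷2 = 14 each, +1 to first 1
Round 3: Greywater=36 Hollowpine=31 → close Greywater (overflow 25)
  36÷1 = 36 each, +1 to first 0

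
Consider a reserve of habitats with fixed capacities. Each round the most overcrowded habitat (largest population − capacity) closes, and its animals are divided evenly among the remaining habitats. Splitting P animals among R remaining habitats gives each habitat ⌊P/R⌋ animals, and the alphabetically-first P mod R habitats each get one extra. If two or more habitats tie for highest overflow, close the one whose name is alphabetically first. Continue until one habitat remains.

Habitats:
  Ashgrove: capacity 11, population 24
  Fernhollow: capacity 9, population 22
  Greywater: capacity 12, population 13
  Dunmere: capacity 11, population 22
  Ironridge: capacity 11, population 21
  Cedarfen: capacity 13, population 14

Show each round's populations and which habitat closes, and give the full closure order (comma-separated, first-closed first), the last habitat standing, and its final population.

Closure order: Ashgrove, Fernhollow, Dunmere, Ironridge, Cedarfen
Last habitat: Greywater with 116 animals

Round 1: Ashgrove=24 Cedarfen=14 Dunmere=22 Fernhollow=22 Greywater=13 Ironridge=21 → close Ashgrove (overflow 13)
  24÷5 = 4 each, +1 to first 4
Round 2: Cedarfen=19 Dunmere=27 Fernhollow=27 Greywater=18 Ironridge=25 → close Fernhollow (overflow 18)
  27÷4 = 6 each, +1 to first 3
Round 3: Cedarfen=26 Dunmere=34 Greywater=25 Ironridge=31 → close Dunmere (overflow 23)
  34÷3 = 11 each, +1 to first 1
Round 4: Cedarfen=38 Greywater=36 Ironridge=42 → close Ironridge (overflow 31)
  42÷2 = 21 each, +1 to first 0
Round 5: Cedarfen=59 Greywater=57 → close Cedarfen (overflow 46)
  59÷1 = 59 each, +1 to first 0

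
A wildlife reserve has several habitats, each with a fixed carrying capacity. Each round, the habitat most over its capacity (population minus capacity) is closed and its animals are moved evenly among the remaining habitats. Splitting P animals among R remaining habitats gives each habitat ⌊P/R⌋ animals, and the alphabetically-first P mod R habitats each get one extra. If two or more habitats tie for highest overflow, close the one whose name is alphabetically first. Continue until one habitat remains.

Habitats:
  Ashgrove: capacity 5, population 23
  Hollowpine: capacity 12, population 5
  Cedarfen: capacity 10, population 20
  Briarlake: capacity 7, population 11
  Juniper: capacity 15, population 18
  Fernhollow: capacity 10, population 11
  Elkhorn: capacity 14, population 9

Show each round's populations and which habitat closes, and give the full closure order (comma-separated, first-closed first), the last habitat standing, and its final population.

Round 1: Ashgrove=23 Briarlake=11 Cedarfen=20 Elkhorn=9 Fernhollow=11 Hollowpine=5 Juniper=18 → close Ashgrove (overflow 18)
  23÷6 = 3 each, +1 to first 5
Round 2: Briarlake=15 Cedarfen=24 Elkhorn=13 Fernhollow=15 Hollowpine=9 Juniper=21 → close Cedarfen (overflow 14)
  24÷5 = 4 each, +1 to first 4
Round 3: Briarlake=20 Elkhorn=18 Fernhollow=20 Hollowpine=14 Juniper=25 → close Briarlake (overflow 13)
  20÷4 = 5 each, +1 to first 0
Round 4: Elkhorn=23 Fernhollow=25 Hollowpine=19 Juniper=30 → close Fernhollow (overflow 15)
  25÷3 = 8 each, +1 to first 1
Round 5: Elkhorn=32 Hollowpine=27 Juniper=38 → close Juniper (overflow 23)
  38÷2 = 19 each, +1 to first 0
Round 6: Elkhorn=51 Hollowpine=46 → close Elkhorn (overflow 37)
  51÷1 = 51 each, +1 to first 0

Closure order: Ashgrove, Cedarfen, Briarlake, Fernhollow, Juniper, Elkhorn
Last habitat: Hollowpine with 97 animals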